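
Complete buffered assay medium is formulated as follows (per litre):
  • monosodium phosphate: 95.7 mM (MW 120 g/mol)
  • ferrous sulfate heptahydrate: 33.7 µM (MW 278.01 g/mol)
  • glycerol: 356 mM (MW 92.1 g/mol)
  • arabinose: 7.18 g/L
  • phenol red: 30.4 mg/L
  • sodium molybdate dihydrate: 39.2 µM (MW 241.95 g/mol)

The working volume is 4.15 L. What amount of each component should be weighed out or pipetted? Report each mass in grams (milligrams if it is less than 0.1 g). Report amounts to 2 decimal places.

monosodium phosphate 47.66 g; ferrous sulfate heptahydrate 38.88 mg; glycerol 136.07 g; arabinose 29.80 g; phenol red 0.13 g; sodium molybdate dihydrate 39.36 mg

Working volume: 4.15 L.
monosodium phosphate: 95.7 mmol/L × 120 g/mol × 4.15 L ÷ 1000 = 47.66 g
ferrous sulfate heptahydrate: 33.7 µmol/L × 278.01 g/mol × 4.15 L ÷ 1000 = 38.88 mg
glycerol: 356 mmol/L × 92.1 g/mol × 4.15 L ÷ 1000 = 136.07 g
arabinose: 7.18 g/L × 4.15 L = 29.80 g
phenol red: 30.4 mg/L × 4.15 L = 126.16 mg = 0.13 g
sodium molybdate dihydrate: 39.2 µmol/L × 241.95 g/mol × 4.15 L ÷ 1000 = 39.36 mg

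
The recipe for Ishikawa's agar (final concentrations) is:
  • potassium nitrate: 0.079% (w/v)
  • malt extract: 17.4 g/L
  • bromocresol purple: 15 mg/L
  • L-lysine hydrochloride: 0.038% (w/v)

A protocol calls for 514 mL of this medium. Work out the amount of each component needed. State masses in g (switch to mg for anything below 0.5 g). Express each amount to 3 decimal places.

Working volume: 514 mL = 0.514 L.
potassium nitrate: 0.079% w/v = 0.79 g/L → 0.79 × 0.514 L = 0.40606 g = 406.060 mg
malt extract: 17.4 g/L × 0.514 L = 8.944 g
bromocresol purple: 15 mg/L × 0.514 L = 7.710 mg
L-lysine hydrochloride: 0.038 g per 100 mL × 514 mL ÷ 100 = 0.19532 g = 195.320 mg

potassium nitrate 406.060 mg; malt extract 8.944 g; bromocresol purple 7.710 mg; L-lysine hydrochloride 195.320 mg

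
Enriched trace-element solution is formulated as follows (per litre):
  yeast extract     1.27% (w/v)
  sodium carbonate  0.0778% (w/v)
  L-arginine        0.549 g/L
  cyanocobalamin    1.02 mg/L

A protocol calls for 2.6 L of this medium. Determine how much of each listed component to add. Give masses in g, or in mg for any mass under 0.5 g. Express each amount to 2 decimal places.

yeast extract 33.02 g; sodium carbonate 2.02 g; L-arginine 1.43 g; cyanocobalamin 2.65 mg

Scale factor relative to 1 L: 2.6.
yeast extract: 1.27 g per 100 mL × 2600 mL ÷ 100 = 33.02 g
sodium carbonate: 0.0778 g per 100 mL × 2600 mL ÷ 100 = 2.02 g
L-arginine: 0.549 g/L × 2.6 L = 1.43 g
cyanocobalamin: 1.02 mg/L × 2.6 L = 2.65 mg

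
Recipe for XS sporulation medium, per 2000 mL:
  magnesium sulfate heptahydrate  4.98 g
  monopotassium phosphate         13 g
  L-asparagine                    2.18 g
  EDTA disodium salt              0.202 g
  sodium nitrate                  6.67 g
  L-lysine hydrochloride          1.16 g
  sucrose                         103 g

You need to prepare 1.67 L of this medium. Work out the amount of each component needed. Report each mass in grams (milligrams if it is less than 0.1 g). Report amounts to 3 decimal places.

magnesium sulfate heptahydrate 4.158 g; monopotassium phosphate 10.855 g; L-asparagine 1.820 g; EDTA disodium salt 0.169 g; sodium nitrate 5.569 g; L-lysine hydrochloride 0.969 g; sucrose 86.005 g

Ratio of target to recipe volume: 1670 / 2000 = 0.835.
magnesium sulfate heptahydrate: 4.98 g × (1670 mL / 2000 mL) = 4.158 g
monopotassium phosphate: 13 g × (1670 mL / 2000 mL) = 10.855 g
L-asparagine: 2.18 g × (1670 mL / 2000 mL) = 1.820 g
EDTA disodium salt: 0.202 g × (1670 mL / 2000 mL) = 0.169 g
sodium nitrate: 6.67 g × (1670 mL / 2000 mL) = 5.569 g
L-lysine hydrochloride: 1.16 g × (1670 mL / 2000 mL) = 0.969 g
sucrose: 103 g × (1670 mL / 2000 mL) = 86.005 g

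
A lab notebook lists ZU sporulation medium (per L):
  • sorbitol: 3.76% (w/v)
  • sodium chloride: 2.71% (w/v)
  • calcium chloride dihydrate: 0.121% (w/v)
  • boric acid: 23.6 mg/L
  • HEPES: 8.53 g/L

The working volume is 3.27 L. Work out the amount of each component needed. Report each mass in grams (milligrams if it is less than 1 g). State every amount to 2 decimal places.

sorbitol 122.95 g; sodium chloride 88.62 g; calcium chloride dihydrate 3.96 g; boric acid 77.17 mg; HEPES 27.89 g

Scale factor relative to 1 L: 3.27.
sorbitol: 3.76 g per 100 mL × 3270 mL ÷ 100 = 122.95 g
sodium chloride: 2.71 g per 100 mL × 3270 mL ÷ 100 = 88.62 g
calcium chloride dihydrate: 0.121% w/v = 1.21 g/L → 1.21 × 3.27 L = 3.96 g
boric acid: 23.6 mg/L × 3.27 L = 77.17 mg
HEPES: 8.53 g/L × 3.27 L = 27.89 g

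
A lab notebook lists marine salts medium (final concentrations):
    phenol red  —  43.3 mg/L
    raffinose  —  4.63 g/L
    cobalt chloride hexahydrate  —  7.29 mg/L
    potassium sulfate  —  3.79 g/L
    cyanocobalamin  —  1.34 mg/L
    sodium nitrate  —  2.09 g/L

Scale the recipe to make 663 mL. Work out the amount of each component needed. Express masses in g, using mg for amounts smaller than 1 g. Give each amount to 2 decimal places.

Working volume: 663 mL = 0.663 L.
phenol red: 43.3 mg/L × 0.663 L = 28.71 mg
raffinose: 4.63 g/L × 0.663 L = 3.07 g
cobalt chloride hexahydrate: 7.29 mg/L × 0.663 L = 4.83 mg
potassium sulfate: 3.79 g/L × 0.663 L = 2.51 g
cyanocobalamin: 1.34 mg/L × 0.663 L = 0.89 mg
sodium nitrate: 2.09 g/L × 0.663 L = 1.39 g

phenol red 28.71 mg; raffinose 3.07 g; cobalt chloride hexahydrate 4.83 mg; potassium sulfate 2.51 g; cyanocobalamin 0.89 mg; sodium nitrate 1.39 g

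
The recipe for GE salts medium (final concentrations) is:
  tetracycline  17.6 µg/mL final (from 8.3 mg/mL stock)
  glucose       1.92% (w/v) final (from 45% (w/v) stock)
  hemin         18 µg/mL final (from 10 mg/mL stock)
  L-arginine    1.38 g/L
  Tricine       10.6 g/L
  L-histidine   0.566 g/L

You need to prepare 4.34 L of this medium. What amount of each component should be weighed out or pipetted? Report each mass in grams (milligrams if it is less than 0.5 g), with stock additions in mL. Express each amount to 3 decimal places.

tetracycline 9.203 mL; glucose 185.173 mL; hemin 7.812 mL; L-arginine 5.989 g; Tricine 46.004 g; L-histidine 2.456 g

Working volume: 4.34 L.
tetracycline: C1V1 = C2V2 → 17.6 µg/mL × 4340 mL ÷ 8300 µg/mL = 9.203 mL
glucose: dilute stock: 1.92% ÷ 45% × 4340 mL = 185.173 mL
hemin: dilute stock: 18 µg/mL × 4340 mL ÷ 10000 µg/mL = 7.812 mL
L-arginine: 1.38 g/L × 4.34 L = 5.989 g
Tricine: 10.6 g/L × 4.34 L = 46.004 g
L-histidine: 0.566 g/L × 4.34 L = 2.456 g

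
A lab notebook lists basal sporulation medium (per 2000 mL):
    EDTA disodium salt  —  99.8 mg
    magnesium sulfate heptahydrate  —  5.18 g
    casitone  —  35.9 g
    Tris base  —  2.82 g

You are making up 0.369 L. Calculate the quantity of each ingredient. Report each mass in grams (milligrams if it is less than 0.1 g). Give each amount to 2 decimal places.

EDTA disodium salt 18.41 mg; magnesium sulfate heptahydrate 0.96 g; casitone 6.62 g; Tris base 0.52 g

Ratio of target to recipe volume: 369 / 2000 = 0.1845.
EDTA disodium salt: 99.8 mg × (369 mL / 2000 mL) = 18.41 mg
magnesium sulfate heptahydrate: 5.18 g × (369 mL / 2000 mL) = 0.96 g
casitone: 35.9 g × (369 mL / 2000 mL) = 6.62 g
Tris base: 2.82 g × (369 mL / 2000 mL) = 0.52 g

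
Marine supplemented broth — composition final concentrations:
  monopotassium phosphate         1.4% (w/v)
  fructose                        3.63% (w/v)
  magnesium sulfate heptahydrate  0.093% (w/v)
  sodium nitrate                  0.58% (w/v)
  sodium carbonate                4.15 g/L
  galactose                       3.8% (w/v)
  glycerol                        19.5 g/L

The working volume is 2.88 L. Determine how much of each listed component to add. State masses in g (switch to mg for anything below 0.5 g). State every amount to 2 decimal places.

monopotassium phosphate 40.32 g; fructose 104.54 g; magnesium sulfate heptahydrate 2.68 g; sodium nitrate 16.70 g; sodium carbonate 11.95 g; galactose 109.44 g; glycerol 56.16 g

Scale factor relative to 1 L: 2.88.
monopotassium phosphate: 1.4 g per 100 mL × 2880 mL ÷ 100 = 40.32 g
fructose: 3.63 g per 100 mL × 2880 mL ÷ 100 = 104.54 g
magnesium sulfate heptahydrate: 0.093 g per 100 mL × 2880 mL ÷ 100 = 2.68 g
sodium nitrate: 0.58 g per 100 mL × 2880 mL ÷ 100 = 16.70 g
sodium carbonate: 4.15 g/L × 2.88 L = 11.95 g
galactose: 3.8 g per 100 mL × 2880 mL ÷ 100 = 109.44 g
glycerol: 19.5 g/L × 2.88 L = 56.16 g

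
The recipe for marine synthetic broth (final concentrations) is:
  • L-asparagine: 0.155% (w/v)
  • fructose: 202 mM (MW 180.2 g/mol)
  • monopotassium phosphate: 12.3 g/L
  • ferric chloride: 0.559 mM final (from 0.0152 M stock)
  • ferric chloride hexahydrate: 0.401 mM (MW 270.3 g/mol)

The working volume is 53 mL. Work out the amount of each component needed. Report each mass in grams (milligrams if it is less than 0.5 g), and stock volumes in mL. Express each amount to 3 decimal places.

L-asparagine 82.150 mg; fructose 1.929 g; monopotassium phosphate 0.652 g; ferric chloride 1.949 mL; ferric chloride hexahydrate 5.745 mg

Scale factor relative to 1 L: 0.053.
L-asparagine: 0.155% w/v = 1.55 g/L → 1.55 × 0.053 L = 0.08215 g = 82.150 mg
fructose: 202 mmol/L × 180.2 g/mol × 0.053 L ÷ 1000 = 1.929 g
monopotassium phosphate: 12.3 g/L × 0.053 L = 0.652 g
ferric chloride: V = C2·V2/C1 = 0.559 mM × 53 mL ÷ 15.2 mM = 1.949 mL
ferric chloride hexahydrate: 0.401 mmol/L × 270.3 mg/mmol × 0.053 L = 5.745 mg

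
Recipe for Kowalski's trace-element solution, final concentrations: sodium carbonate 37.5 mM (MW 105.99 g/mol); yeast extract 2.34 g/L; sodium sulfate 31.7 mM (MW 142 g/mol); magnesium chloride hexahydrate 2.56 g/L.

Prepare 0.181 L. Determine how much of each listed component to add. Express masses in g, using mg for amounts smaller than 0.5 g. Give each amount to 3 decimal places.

sodium carbonate 0.719 g; yeast extract 423.540 mg; sodium sulfate 0.815 g; magnesium chloride hexahydrate 463.360 mg

Working volume: 0.181 L.
sodium carbonate: 37.5 mmol/L × 105.99 g/mol × 0.181 L ÷ 1000 = 0.719 g
yeast extract: 2.34 g/L × 0.181 L = 0.42354 g = 423.540 mg
sodium sulfate: 31.7 mmol/L × 142 g/mol × 0.181 L ÷ 1000 = 0.815 g
magnesium chloride hexahydrate: 2.56 g/L × 0.181 L = 0.46336 g = 463.360 mg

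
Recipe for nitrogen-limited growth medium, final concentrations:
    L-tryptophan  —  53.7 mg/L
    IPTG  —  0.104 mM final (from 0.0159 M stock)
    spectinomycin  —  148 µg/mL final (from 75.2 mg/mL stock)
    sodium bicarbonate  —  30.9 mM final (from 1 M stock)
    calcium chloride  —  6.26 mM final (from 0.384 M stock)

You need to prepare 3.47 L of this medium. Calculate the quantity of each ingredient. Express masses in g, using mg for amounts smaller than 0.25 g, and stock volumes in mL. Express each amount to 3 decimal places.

L-tryptophan 186.339 mg; IPTG 22.697 mL; spectinomycin 6.829 mL; sodium bicarbonate 107.223 mL; calcium chloride 56.568 mL

Working volume: 3.47 L.
L-tryptophan: 53.7 mg/L × 3.47 L = 186.339 mg
IPTG: V = C2·V2/C1 = 0.104 mM × 3470 mL ÷ 15.9 mM = 22.697 mL
spectinomycin: C1V1 = C2V2 → 148 µg/mL × 3470 mL ÷ 75200 µg/mL = 6.829 mL
sodium bicarbonate: dilute stock: 30.9 mM × 3470 mL ÷ 1000 mM = 107.223 mL
calcium chloride: dilute stock: 6.26 mM × 3470 mL ÷ 384 mM = 56.568 mL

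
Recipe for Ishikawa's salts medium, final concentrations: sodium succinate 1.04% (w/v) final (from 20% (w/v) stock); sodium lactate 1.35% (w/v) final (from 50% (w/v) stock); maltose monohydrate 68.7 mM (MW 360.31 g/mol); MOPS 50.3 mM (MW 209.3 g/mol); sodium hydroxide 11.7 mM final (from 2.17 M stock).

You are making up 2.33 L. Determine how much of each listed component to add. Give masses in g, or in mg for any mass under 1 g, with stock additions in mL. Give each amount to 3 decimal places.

Working volume: 2.33 L.
sodium succinate: V = C2·V2/C1 = 1.04% ÷ 20% × 2330 mL = 121.160 mL
sodium lactate: C1V1 = C2V2 → 1.35% ÷ 50% × 2330 mL = 62.910 mL
maltose monohydrate: 68.7 mmol/L × 360.31 g/mol × 2.33 L ÷ 1000 = 57.675 g
MOPS: 50.3 mmol/L × 209.3 g/mol × 2.33 L ÷ 1000 = 24.530 g
sodium hydroxide: V = C2·V2/C1 = 11.7 mM × 2330 mL ÷ 2170 mM = 12.563 mL

sodium succinate 121.160 mL; sodium lactate 62.910 mL; maltose monohydrate 57.675 g; MOPS 24.530 g; sodium hydroxide 12.563 mL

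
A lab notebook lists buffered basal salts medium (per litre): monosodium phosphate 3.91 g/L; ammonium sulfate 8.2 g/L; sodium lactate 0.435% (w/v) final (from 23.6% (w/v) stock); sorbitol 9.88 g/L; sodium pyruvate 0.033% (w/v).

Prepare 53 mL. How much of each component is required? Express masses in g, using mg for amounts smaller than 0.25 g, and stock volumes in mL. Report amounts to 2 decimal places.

Scale factor relative to 1 L: 0.053.
monosodium phosphate: 3.91 g/L × 0.053 L = 0.20723 g = 207.23 mg
ammonium sulfate: 8.2 g/L × 0.053 L = 0.43 g
sodium lactate: V = C2·V2/C1 = 0.435% ÷ 23.6% × 53 mL = 0.98 mL
sorbitol: 9.88 g/L × 0.053 L = 0.52 g
sodium pyruvate: 0.033 g per 100 mL × 53 mL ÷ 100 = 0.01749 g = 17.49 mg

monosodium phosphate 207.23 mg; ammonium sulfate 0.43 g; sodium lactate 0.98 mL; sorbitol 0.52 g; sodium pyruvate 17.49 mg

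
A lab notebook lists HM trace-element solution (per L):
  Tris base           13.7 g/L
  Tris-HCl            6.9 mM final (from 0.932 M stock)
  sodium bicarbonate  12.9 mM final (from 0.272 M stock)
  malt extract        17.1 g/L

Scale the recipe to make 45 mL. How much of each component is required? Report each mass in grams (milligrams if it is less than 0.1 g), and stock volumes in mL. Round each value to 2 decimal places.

Tris base 0.62 g; Tris-HCl 0.33 mL; sodium bicarbonate 2.13 mL; malt extract 0.77 g

Scale factor relative to 1 L: 0.045.
Tris base: 13.7 g/L × 0.045 L = 0.62 g
Tris-HCl: V = C2·V2/C1 = 6.9 mM × 45 mL ÷ 932 mM = 0.33 mL
sodium bicarbonate: dilute stock: 12.9 mM × 45 mL ÷ 272 mM = 2.13 mL
malt extract: 17.1 g/L × 0.045 L = 0.77 g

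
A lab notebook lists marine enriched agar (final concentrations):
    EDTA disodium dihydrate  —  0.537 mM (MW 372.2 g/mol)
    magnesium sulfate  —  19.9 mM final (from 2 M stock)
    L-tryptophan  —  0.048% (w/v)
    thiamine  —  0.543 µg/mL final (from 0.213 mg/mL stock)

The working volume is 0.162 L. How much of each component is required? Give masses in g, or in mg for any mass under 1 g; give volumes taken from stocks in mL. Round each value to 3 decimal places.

EDTA disodium dihydrate 32.379 mg; magnesium sulfate 1.612 mL; L-tryptophan 77.760 mg; thiamine 0.413 mL

Working volume: 0.162 L.
EDTA disodium dihydrate: 0.537 mmol/L × 372.2 mg/mmol × 0.162 L = 32.379 mg
magnesium sulfate: V = C2·V2/C1 = 19.9 mM × 162 mL ÷ 2000 mM = 1.612 mL
L-tryptophan: 0.048 g per 100 mL × 162 mL ÷ 100 = 0.07776 g = 77.760 mg
thiamine: C1V1 = C2V2 → 0.543 µg/mL × 162 mL ÷ 213 µg/mL = 0.413 mL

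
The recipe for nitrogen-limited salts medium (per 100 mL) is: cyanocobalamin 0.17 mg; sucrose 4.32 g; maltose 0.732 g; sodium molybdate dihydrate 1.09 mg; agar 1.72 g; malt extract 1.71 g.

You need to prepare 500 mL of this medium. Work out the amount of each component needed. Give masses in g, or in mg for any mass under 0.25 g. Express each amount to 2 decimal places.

Ratio of target to recipe volume: 500 / 100 = 5.
cyanocobalamin: 0.17 mg × (500 mL / 100 mL) = 0.85 mg
sucrose: 4.32 g × (500 mL / 100 mL) = 21.60 g
maltose: 0.732 g × (500 mL / 100 mL) = 3.66 g
sodium molybdate dihydrate: 1.09 mg × (500 mL / 100 mL) = 5.45 mg
agar: 1.72 g × (500 mL / 100 mL) = 8.60 g
malt extract: 1.71 g × (500 mL / 100 mL) = 8.55 g

cyanocobalamin 0.85 mg; sucrose 21.60 g; maltose 3.66 g; sodium molybdate dihydrate 5.45 mg; agar 8.60 g; malt extract 8.55 g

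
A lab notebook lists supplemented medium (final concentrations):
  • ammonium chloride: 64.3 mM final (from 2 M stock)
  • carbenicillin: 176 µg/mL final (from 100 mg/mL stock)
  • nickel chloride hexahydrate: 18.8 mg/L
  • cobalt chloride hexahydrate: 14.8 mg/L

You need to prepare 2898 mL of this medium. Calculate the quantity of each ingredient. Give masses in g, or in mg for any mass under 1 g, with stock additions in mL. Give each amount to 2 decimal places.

Target volume = 2898 mL = 2.898 L.
ammonium chloride: V = C2·V2/C1 = 64.3 mM × 2898 mL ÷ 2000 mM = 93.17 mL
carbenicillin: dilute stock: 176 µg/mL × 2898 mL ÷ 100000 µg/mL = 5.10 mL
nickel chloride hexahydrate: 18.8 mg/L × 2.898 L = 54.48 mg
cobalt chloride hexahydrate: 14.8 mg/L × 2.898 L = 42.89 mg

ammonium chloride 93.17 mL; carbenicillin 5.10 mL; nickel chloride hexahydrate 54.48 mg; cobalt chloride hexahydrate 42.89 mg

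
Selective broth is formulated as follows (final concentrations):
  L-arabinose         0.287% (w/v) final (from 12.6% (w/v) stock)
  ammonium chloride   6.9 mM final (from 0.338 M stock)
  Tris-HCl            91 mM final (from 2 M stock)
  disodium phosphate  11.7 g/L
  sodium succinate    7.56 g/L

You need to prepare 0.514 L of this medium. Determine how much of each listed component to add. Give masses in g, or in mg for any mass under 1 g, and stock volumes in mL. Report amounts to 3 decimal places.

L-arabinose 11.708 mL; ammonium chloride 10.493 mL; Tris-HCl 23.387 mL; disodium phosphate 6.014 g; sodium succinate 3.886 g

Working volume: 0.514 L.
L-arabinose: V = C2·V2/C1 = 0.287% ÷ 12.6% × 514 mL = 11.708 mL
ammonium chloride: dilute stock: 6.9 mM × 514 mL ÷ 338 mM = 10.493 mL
Tris-HCl: V = C2·V2/C1 = 91 mM × 514 mL ÷ 2000 mM = 23.387 mL
disodium phosphate: 11.7 g/L × 0.514 L = 6.014 g
sodium succinate: 7.56 g/L × 0.514 L = 3.886 g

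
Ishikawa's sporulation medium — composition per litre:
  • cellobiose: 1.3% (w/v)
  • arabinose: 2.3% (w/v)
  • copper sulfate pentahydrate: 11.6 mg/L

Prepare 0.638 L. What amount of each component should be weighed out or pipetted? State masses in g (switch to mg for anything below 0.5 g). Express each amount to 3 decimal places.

Working volume: 0.638 L.
cellobiose: 1.3 g per 100 mL × 638 mL ÷ 100 = 8.294 g
arabinose: 2.3% w/v = 23 g/L → 23 × 0.638 L = 14.674 g
copper sulfate pentahydrate: 11.6 mg/L × 0.638 L = 7.401 mg

cellobiose 8.294 g; arabinose 14.674 g; copper sulfate pentahydrate 7.401 mg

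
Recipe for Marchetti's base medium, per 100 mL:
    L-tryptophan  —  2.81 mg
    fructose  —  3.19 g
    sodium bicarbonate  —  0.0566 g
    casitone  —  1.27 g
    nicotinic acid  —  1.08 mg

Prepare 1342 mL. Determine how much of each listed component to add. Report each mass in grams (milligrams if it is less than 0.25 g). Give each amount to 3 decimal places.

L-tryptophan 37.710 mg; fructose 42.810 g; sodium bicarbonate 0.760 g; casitone 17.043 g; nicotinic acid 14.494 mg

Ratio of target to recipe volume: 1342 / 100 = 13.42.
L-tryptophan: 2.81 mg × (1342 mL / 100 mL) = 37.710 mg
fructose: 3.19 g × (1342 mL / 100 mL) = 42.810 g
sodium bicarbonate: 0.0566 g × (1342 mL / 100 mL) = 0.760 g
casitone: 1.27 g × (1342 mL / 100 mL) = 17.043 g
nicotinic acid: 1.08 mg × (1342 mL / 100 mL) = 14.494 mg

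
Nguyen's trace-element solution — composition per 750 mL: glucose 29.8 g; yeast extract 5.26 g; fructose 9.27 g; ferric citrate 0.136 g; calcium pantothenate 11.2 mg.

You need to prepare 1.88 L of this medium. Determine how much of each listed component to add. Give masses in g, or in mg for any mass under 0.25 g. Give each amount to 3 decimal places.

glucose 74.699 g; yeast extract 13.185 g; fructose 23.237 g; ferric citrate 0.341 g; calcium pantothenate 28.075 mg

Ratio of target to recipe volume: 1880 / 750 = 2.50667.
glucose: 29.8 g × (1880 mL / 750 mL) = 74.699 g
yeast extract: 5.26 g × (1880 mL / 750 mL) = 13.185 g
fructose: 9.27 g × (1880 mL / 750 mL) = 23.237 g
ferric citrate: 0.136 g × (1880 mL / 750 mL) = 0.341 g
calcium pantothenate: 11.2 mg × (1880 mL / 750 mL) = 28.075 mg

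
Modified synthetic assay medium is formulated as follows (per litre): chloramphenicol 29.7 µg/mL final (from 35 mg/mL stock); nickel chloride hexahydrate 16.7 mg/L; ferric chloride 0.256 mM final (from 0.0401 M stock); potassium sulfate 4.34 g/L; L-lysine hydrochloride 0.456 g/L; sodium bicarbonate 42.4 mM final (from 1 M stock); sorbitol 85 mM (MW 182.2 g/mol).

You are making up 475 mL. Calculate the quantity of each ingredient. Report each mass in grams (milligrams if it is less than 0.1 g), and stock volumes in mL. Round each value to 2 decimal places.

chloramphenicol 0.40 mL; nickel chloride hexahydrate 7.93 mg; ferric chloride 3.03 mL; potassium sulfate 2.06 g; L-lysine hydrochloride 0.22 g; sodium bicarbonate 20.14 mL; sorbitol 7.36 g

Working volume: 475 mL = 0.475 L.
chloramphenicol: V = C2·V2/C1 = 29.7 µg/mL × 475 mL ÷ 35000 µg/mL = 0.40 mL
nickel chloride hexahydrate: 16.7 mg/L × 0.475 L = 7.93 mg
ferric chloride: V = C2·V2/C1 = 0.256 mM × 475 mL ÷ 40.1 mM = 3.03 mL
potassium sulfate: 4.34 g/L × 0.475 L = 2.06 g
L-lysine hydrochloride: 0.456 g/L × 0.475 L = 0.22 g
sodium bicarbonate: dilute stock: 42.4 mM × 475 mL ÷ 1000 mM = 20.14 mL
sorbitol: 85 mmol/L × 182.2 g/mol × 0.475 L ÷ 1000 = 7.36 g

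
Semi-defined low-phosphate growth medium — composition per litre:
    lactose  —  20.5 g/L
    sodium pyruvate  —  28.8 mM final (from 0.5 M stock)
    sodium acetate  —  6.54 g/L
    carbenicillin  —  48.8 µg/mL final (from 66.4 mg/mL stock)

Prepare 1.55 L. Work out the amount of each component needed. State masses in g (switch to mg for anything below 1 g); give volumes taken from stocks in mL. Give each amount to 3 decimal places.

lactose 31.775 g; sodium pyruvate 89.280 mL; sodium acetate 10.137 g; carbenicillin 1.139 mL

Scale factor relative to 1 L: 1.55.
lactose: 20.5 g/L × 1.55 L = 31.775 g
sodium pyruvate: C1V1 = C2V2 → 28.8 mM × 1550 mL ÷ 500 mM = 89.280 mL
sodium acetate: 6.54 g/L × 1.55 L = 10.137 g
carbenicillin: C1V1 = C2V2 → 48.8 µg/mL × 1550 mL ÷ 66400 µg/mL = 1.139 mL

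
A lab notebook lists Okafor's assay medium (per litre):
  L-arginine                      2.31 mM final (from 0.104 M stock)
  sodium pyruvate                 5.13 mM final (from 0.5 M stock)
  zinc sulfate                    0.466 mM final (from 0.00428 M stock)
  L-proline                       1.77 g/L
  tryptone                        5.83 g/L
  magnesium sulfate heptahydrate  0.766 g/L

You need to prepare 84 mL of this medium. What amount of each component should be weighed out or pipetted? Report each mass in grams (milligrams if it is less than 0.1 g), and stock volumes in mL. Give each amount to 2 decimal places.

Scale factor relative to 1 L: 0.084.
L-arginine: dilute stock: 2.31 mM × 84 mL ÷ 104 mM = 1.87 mL
sodium pyruvate: dilute stock: 5.13 mM × 84 mL ÷ 500 mM = 0.86 mL
zinc sulfate: C1V1 = C2V2 → 0.466 mM × 84 mL ÷ 4.28 mM = 9.15 mL
L-proline: 1.77 g/L × 0.084 L = 0.15 g
tryptone: 5.83 g/L × 0.084 L = 0.49 g
magnesium sulfate heptahydrate: 0.766 g/L × 0.084 L = 0.064344 g = 64.34 mg

L-arginine 1.87 mL; sodium pyruvate 0.86 mL; zinc sulfate 9.15 mL; L-proline 0.15 g; tryptone 0.49 g; magnesium sulfate heptahydrate 64.34 mg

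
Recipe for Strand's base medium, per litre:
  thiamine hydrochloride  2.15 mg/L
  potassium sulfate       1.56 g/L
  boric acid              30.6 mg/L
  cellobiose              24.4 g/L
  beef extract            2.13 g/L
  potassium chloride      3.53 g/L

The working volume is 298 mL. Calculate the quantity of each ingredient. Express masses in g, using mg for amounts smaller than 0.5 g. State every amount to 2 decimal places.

thiamine hydrochloride 0.64 mg; potassium sulfate 464.88 mg; boric acid 9.12 mg; cellobiose 7.27 g; beef extract 0.63 g; potassium chloride 1.05 g

Target volume = 298 mL = 0.298 L.
thiamine hydrochloride: 2.15 mg/L × 0.298 L = 0.64 mg
potassium sulfate: 1.56 g/L × 0.298 L = 0.46488 g = 464.88 mg
boric acid: 30.6 mg/L × 0.298 L = 9.12 mg
cellobiose: 24.4 g/L × 0.298 L = 7.27 g
beef extract: 2.13 g/L × 0.298 L = 0.63 g
potassium chloride: 3.53 g/L × 0.298 L = 1.05 g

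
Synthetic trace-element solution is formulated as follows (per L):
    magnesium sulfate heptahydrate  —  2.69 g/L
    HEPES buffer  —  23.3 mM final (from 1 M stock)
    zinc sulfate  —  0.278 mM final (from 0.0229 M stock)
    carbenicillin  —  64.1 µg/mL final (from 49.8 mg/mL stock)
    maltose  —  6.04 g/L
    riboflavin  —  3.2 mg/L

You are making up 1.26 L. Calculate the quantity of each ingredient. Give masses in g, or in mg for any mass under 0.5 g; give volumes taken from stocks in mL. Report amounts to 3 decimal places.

magnesium sulfate heptahydrate 3.389 g; HEPES buffer 29.358 mL; zinc sulfate 15.296 mL; carbenicillin 1.622 mL; maltose 7.610 g; riboflavin 4.032 mg

Working volume: 1.26 L.
magnesium sulfate heptahydrate: 2.69 g/L × 1.26 L = 3.389 g
HEPES buffer: dilute stock: 23.3 mM × 1260 mL ÷ 1000 mM = 29.358 mL
zinc sulfate: dilute stock: 0.278 mM × 1260 mL ÷ 22.9 mM = 15.296 mL
carbenicillin: V = C2·V2/C1 = 64.1 µg/mL × 1260 mL ÷ 49800 µg/mL = 1.622 mL
maltose: 6.04 g/L × 1.26 L = 7.610 g
riboflavin: 3.2 mg/L × 1.26 L = 4.032 mg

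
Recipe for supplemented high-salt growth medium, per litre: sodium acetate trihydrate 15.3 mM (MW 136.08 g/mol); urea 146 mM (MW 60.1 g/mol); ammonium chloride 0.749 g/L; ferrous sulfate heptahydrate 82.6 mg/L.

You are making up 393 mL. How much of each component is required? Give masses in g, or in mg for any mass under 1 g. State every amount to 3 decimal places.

sodium acetate trihydrate 818.235 mg; urea 3.448 g; ammonium chloride 294.357 mg; ferrous sulfate heptahydrate 32.462 mg

Target volume = 393 mL = 0.393 L.
sodium acetate trihydrate: 15.3 mmol/L × 136.08 mg/mmol × 0.393 L = 818.235 mg
urea: 146 mmol/L × 60.1 g/mol × 0.393 L ÷ 1000 = 3.448 g
ammonium chloride: 0.749 g/L × 0.393 L = 0.294357 g = 294.357 mg
ferrous sulfate heptahydrate: 82.6 mg/L × 0.393 L = 32.462 mg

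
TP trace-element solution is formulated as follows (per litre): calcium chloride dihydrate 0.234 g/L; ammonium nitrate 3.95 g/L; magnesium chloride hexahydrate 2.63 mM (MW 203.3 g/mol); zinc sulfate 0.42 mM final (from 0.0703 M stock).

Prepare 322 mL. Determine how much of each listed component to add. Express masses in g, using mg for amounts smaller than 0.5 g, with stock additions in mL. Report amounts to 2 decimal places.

calcium chloride dihydrate 75.35 mg; ammonium nitrate 1.27 g; magnesium chloride hexahydrate 172.17 mg; zinc sulfate 1.92 mL

Working volume: 322 mL = 0.322 L.
calcium chloride dihydrate: 0.234 g/L × 0.322 L = 0.075348 g = 75.35 mg
ammonium nitrate: 3.95 g/L × 0.322 L = 1.27 g
magnesium chloride hexahydrate: 2.63 mmol/L × 203.3 mg/mmol × 0.322 L = 172.17 mg
zinc sulfate: dilute stock: 0.42 mM × 322 mL ÷ 70.3 mM = 1.92 mL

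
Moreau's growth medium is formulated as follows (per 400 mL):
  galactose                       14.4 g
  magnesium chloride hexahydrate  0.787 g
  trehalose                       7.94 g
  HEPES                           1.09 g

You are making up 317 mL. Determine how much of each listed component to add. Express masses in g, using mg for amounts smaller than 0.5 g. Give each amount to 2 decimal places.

Scale factor = 317 mL / 400 mL = 0.7925.
galactose: 14.4 g × (317 mL / 400 mL) = 11.41 g
magnesium chloride hexahydrate: 0.787 g × (317 mL / 400 mL) = 0.62 g
trehalose: 7.94 g × (317 mL / 400 mL) = 6.29 g
HEPES: 1.09 g × (317 mL / 400 mL) = 0.86 g

galactose 11.41 g; magnesium chloride hexahydrate 0.62 g; trehalose 6.29 g; HEPES 0.86 g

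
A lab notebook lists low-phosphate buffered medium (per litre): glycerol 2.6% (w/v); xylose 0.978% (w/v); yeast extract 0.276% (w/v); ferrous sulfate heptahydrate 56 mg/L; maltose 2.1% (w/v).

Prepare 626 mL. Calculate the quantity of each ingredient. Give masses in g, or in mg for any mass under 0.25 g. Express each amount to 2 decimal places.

glycerol 16.28 g; xylose 6.12 g; yeast extract 1.73 g; ferrous sulfate heptahydrate 35.06 mg; maltose 13.15 g

Working volume: 626 mL = 0.626 L.
glycerol: 2.6 g per 100 mL × 626 mL ÷ 100 = 16.28 g
xylose: 0.978 g per 100 mL × 626 mL ÷ 100 = 6.12 g
yeast extract: 0.276 g per 100 mL × 626 mL ÷ 100 = 1.73 g
ferrous sulfate heptahydrate: 56 mg/L × 0.626 L = 35.06 mg
maltose: 2.1% w/v = 21 g/L → 21 × 0.626 L = 13.15 g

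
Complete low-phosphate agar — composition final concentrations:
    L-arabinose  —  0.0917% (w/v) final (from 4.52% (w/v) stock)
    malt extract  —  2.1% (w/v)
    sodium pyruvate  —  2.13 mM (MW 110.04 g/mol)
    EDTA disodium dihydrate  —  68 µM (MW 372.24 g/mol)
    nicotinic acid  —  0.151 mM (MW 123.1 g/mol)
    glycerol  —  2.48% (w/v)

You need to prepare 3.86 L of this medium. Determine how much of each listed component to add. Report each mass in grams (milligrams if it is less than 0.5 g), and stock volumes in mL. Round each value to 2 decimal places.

Working volume: 3.86 L.
L-arabinose: V = C2·V2/C1 = 0.0917% ÷ 4.52% × 3860 mL = 78.31 mL
malt extract: 2.1 g per 100 mL × 3860 mL ÷ 100 = 81.06 g
sodium pyruvate: 2.13 mmol/L × 110.04 g/mol × 3.86 L ÷ 1000 = 0.90 g
EDTA disodium dihydrate: 68 µmol/L × 372.24 g/mol × 3.86 L ÷ 1000 = 97.71 mg
nicotinic acid: 0.151 mmol/L × 123.1 mg/mmol × 3.86 L = 71.75 mg
glycerol: 2.48% w/v = 24.8 g/L → 24.8 × 3.86 L = 95.73 g

L-arabinose 78.31 mL; malt extract 81.06 g; sodium pyruvate 0.90 g; EDTA disodium dihydrate 97.71 mg; nicotinic acid 71.75 mg; glycerol 95.73 g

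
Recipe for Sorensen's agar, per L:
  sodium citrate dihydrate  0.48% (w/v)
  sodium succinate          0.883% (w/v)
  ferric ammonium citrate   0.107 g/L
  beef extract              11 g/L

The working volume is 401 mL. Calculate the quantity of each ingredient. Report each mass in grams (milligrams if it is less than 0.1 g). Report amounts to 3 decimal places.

Target volume = 401 mL = 0.401 L.
sodium citrate dihydrate: 0.48 g per 100 mL × 401 mL ÷ 100 = 1.925 g
sodium succinate: 0.883% w/v = 8.83 g/L → 8.83 × 0.401 L = 3.541 g
ferric ammonium citrate: 0.107 g/L × 0.401 L = 0.042907 g = 42.907 mg
beef extract: 11 g/L × 0.401 L = 4.411 g

sodium citrate dihydrate 1.925 g; sodium succinate 3.541 g; ferric ammonium citrate 42.907 mg; beef extract 4.411 g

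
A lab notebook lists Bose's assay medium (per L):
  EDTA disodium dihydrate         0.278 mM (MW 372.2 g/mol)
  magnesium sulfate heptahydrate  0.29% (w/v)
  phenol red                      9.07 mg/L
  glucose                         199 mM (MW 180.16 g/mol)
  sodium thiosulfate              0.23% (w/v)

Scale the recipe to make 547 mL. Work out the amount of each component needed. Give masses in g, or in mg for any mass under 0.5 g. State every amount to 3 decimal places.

EDTA disodium dihydrate 56.599 mg; magnesium sulfate heptahydrate 1.586 g; phenol red 4.961 mg; glucose 19.611 g; sodium thiosulfate 1.258 g

Scale factor relative to 1 L: 0.547.
EDTA disodium dihydrate: 0.278 mmol/L × 372.2 mg/mmol × 0.547 L = 56.599 mg
magnesium sulfate heptahydrate: 0.29% w/v = 2.9 g/L → 2.9 × 0.547 L = 1.586 g
phenol red: 9.07 mg/L × 0.547 L = 4.961 mg
glucose: 199 mmol/L × 180.16 g/mol × 0.547 L ÷ 1000 = 19.611 g
sodium thiosulfate: 0.23 g per 100 mL × 547 mL ÷ 100 = 1.258 g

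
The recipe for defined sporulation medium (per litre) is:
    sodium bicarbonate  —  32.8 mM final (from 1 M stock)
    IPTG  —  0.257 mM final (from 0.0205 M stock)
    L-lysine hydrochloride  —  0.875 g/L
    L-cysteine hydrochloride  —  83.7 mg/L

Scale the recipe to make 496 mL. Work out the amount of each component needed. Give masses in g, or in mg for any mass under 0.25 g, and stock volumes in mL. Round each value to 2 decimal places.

Working volume: 496 mL = 0.496 L.
sodium bicarbonate: dilute stock: 32.8 mM × 496 mL ÷ 1000 mM = 16.27 mL
IPTG: C1V1 = C2V2 → 0.257 mM × 496 mL ÷ 20.5 mM = 6.22 mL
L-lysine hydrochloride: 0.875 g/L × 0.496 L = 0.43 g
L-cysteine hydrochloride: 83.7 mg/L × 0.496 L = 41.52 mg

sodium bicarbonate 16.27 mL; IPTG 6.22 mL; L-lysine hydrochloride 0.43 g; L-cysteine hydrochloride 41.52 mg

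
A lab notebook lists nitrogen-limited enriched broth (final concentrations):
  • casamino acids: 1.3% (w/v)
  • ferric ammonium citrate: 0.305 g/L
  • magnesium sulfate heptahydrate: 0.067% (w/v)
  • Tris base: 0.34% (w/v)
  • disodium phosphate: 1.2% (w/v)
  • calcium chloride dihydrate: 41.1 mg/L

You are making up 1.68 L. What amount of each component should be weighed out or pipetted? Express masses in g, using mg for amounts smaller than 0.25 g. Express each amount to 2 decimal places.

casamino acids 21.84 g; ferric ammonium citrate 0.51 g; magnesium sulfate heptahydrate 1.13 g; Tris base 5.71 g; disodium phosphate 20.16 g; calcium chloride dihydrate 69.05 mg

Scale factor relative to 1 L: 1.68.
casamino acids: 1.3 g per 100 mL × 1680 mL ÷ 100 = 21.84 g
ferric ammonium citrate: 0.305 g/L × 1.68 L = 0.51 g
magnesium sulfate heptahydrate: 0.067% w/v = 0.67 g/L → 0.67 × 1.68 L = 1.13 g
Tris base: 0.34% w/v = 3.4 g/L → 3.4 × 1.68 L = 5.71 g
disodium phosphate: 1.2 g per 100 mL × 1680 mL ÷ 100 = 20.16 g
calcium chloride dihydrate: 41.1 mg/L × 1.68 L = 69.05 mg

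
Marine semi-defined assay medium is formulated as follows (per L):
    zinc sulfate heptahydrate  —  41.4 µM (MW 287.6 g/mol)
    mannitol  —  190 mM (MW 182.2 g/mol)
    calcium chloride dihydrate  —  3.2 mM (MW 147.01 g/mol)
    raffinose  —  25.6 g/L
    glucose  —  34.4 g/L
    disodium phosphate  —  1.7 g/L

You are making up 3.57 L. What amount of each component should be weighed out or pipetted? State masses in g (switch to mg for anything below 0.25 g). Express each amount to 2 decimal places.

zinc sulfate heptahydrate 42.51 mg; mannitol 123.59 g; calcium chloride dihydrate 1.68 g; raffinose 91.39 g; glucose 122.81 g; disodium phosphate 6.07 g

Working volume: 3.57 L.
zinc sulfate heptahydrate: 41.4 µmol/L × 287.6 g/mol × 3.57 L ÷ 1000 = 42.51 mg
mannitol: 190 mmol/L × 182.2 g/mol × 3.57 L ÷ 1000 = 123.59 g
calcium chloride dihydrate: 3.2 mmol/L × 147.01 g/mol × 3.57 L ÷ 1000 = 1.68 g
raffinose: 25.6 g/L × 3.57 L = 91.39 g
glucose: 34.4 g/L × 3.57 L = 122.81 g
disodium phosphate: 1.7 g/L × 3.57 L = 6.07 g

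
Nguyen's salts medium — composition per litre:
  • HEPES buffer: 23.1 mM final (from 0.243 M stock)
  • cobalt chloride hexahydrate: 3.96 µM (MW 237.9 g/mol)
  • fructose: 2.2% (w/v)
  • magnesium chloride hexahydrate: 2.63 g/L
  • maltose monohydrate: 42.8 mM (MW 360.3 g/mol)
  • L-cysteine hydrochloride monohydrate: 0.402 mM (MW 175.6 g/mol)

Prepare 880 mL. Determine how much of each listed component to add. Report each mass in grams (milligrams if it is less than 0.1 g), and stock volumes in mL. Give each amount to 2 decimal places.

Working volume: 880 mL = 0.88 L.
HEPES buffer: dilute stock: 23.1 mM × 880 mL ÷ 243 mM = 83.65 mL
cobalt chloride hexahydrate: 3.96 µmol/L × 237.9 g/mol × 0.88 L ÷ 1000 = 0.83 mg
fructose: 2.2 g per 100 mL × 880 mL ÷ 100 = 19.36 g
magnesium chloride hexahydrate: 2.63 g/L × 0.88 L = 2.31 g
maltose monohydrate: 42.8 mmol/L × 360.3 g/mol × 0.88 L ÷ 1000 = 13.57 g
L-cysteine hydrochloride monohydrate: 0.402 mmol/L × 175.6 mg/mmol × 0.88 L = 62.12 mg

HEPES buffer 83.65 mL; cobalt chloride hexahydrate 0.83 mg; fructose 19.36 g; magnesium chloride hexahydrate 2.31 g; maltose monohydrate 13.57 g; L-cysteine hydrochloride monohydrate 62.12 mg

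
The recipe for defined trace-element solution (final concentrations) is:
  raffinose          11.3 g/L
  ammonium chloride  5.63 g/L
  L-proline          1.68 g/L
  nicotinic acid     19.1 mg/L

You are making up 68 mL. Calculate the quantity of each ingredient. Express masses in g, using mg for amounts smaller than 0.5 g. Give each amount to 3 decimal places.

raffinose 0.768 g; ammonium chloride 382.840 mg; L-proline 114.240 mg; nicotinic acid 1.299 mg

Scale factor relative to 1 L: 0.068.
raffinose: 11.3 g/L × 0.068 L = 0.768 g
ammonium chloride: 5.63 g/L × 0.068 L = 0.38284 g = 382.840 mg
L-proline: 1.68 g/L × 0.068 L = 0.11424 g = 114.240 mg
nicotinic acid: 19.1 mg/L × 0.068 L = 1.299 mg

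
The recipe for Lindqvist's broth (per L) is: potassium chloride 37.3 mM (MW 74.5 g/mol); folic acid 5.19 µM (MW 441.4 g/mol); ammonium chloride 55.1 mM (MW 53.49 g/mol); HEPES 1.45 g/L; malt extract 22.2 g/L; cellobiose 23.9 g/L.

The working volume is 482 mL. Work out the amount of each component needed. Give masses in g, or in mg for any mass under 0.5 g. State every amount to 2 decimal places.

potassium chloride 1.34 g; folic acid 1.10 mg; ammonium chloride 1.42 g; HEPES 0.70 g; malt extract 10.70 g; cellobiose 11.52 g

Scale factor relative to 1 L: 0.482.
potassium chloride: 37.3 mmol/L × 74.5 g/mol × 0.482 L ÷ 1000 = 1.34 g
folic acid: 5.19 µmol/L × 441.4 g/mol × 0.482 L ÷ 1000 = 1.10 mg
ammonium chloride: 55.1 mmol/L × 53.49 g/mol × 0.482 L ÷ 1000 = 1.42 g
HEPES: 1.45 g/L × 0.482 L = 0.70 g
malt extract: 22.2 g/L × 0.482 L = 10.70 g
cellobiose: 23.9 g/L × 0.482 L = 11.52 g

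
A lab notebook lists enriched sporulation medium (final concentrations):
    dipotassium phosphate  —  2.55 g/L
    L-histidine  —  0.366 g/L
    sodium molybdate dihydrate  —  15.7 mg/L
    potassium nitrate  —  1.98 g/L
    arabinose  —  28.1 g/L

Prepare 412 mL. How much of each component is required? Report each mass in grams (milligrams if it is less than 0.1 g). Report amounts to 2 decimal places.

dipotassium phosphate 1.05 g; L-histidine 0.15 g; sodium molybdate dihydrate 6.47 mg; potassium nitrate 0.82 g; arabinose 11.58 g

Working volume: 412 mL = 0.412 L.
dipotassium phosphate: 2.55 g/L × 0.412 L = 1.05 g
L-histidine: 0.366 g/L × 0.412 L = 0.15 g
sodium molybdate dihydrate: 15.7 mg/L × 0.412 L = 6.47 mg
potassium nitrate: 1.98 g/L × 0.412 L = 0.82 g
arabinose: 28.1 g/L × 0.412 L = 11.58 g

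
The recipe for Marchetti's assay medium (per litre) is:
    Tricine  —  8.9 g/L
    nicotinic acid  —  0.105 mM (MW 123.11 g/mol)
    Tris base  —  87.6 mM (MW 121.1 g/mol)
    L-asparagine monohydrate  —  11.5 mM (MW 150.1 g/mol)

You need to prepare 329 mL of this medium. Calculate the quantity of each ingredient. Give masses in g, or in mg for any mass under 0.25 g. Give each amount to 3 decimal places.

Tricine 2.928 g; nicotinic acid 4.253 mg; Tris base 3.490 g; L-asparagine monohydrate 0.568 g

Scale factor relative to 1 L: 0.329.
Tricine: 8.9 g/L × 0.329 L = 2.928 g
nicotinic acid: 0.105 mmol/L × 123.11 mg/mmol × 0.329 L = 4.253 mg
Tris base: 87.6 mmol/L × 121.1 g/mol × 0.329 L ÷ 1000 = 3.490 g
L-asparagine monohydrate: 11.5 mmol/L × 150.1 g/mol × 0.329 L ÷ 1000 = 0.568 g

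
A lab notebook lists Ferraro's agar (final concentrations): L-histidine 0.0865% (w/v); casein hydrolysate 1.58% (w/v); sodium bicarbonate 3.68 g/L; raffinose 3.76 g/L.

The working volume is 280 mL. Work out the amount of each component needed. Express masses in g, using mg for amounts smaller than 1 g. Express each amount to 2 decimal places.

L-histidine 242.20 mg; casein hydrolysate 4.42 g; sodium bicarbonate 1.03 g; raffinose 1.05 g

Scale factor relative to 1 L: 0.28.
L-histidine: 0.0865 g per 100 mL × 280 mL ÷ 100 = 0.2422 g = 242.20 mg
casein hydrolysate: 1.58 g per 100 mL × 280 mL ÷ 100 = 4.42 g
sodium bicarbonate: 3.68 g/L × 0.28 L = 1.03 g
raffinose: 3.76 g/L × 0.28 L = 1.05 g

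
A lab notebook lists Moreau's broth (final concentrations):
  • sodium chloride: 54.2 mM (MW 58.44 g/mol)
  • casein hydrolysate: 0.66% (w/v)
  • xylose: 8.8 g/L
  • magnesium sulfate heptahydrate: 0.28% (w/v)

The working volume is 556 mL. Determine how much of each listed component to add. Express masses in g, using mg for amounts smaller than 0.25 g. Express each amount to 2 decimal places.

sodium chloride 1.76 g; casein hydrolysate 3.67 g; xylose 4.89 g; magnesium sulfate heptahydrate 1.56 g

Scale factor relative to 1 L: 0.556.
sodium chloride: 54.2 mmol/L × 58.44 g/mol × 0.556 L ÷ 1000 = 1.76 g
casein hydrolysate: 0.66 g per 100 mL × 556 mL ÷ 100 = 3.67 g
xylose: 8.8 g/L × 0.556 L = 4.89 g
magnesium sulfate heptahydrate: 0.28% w/v = 2.8 g/L → 2.8 × 0.556 L = 1.56 g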